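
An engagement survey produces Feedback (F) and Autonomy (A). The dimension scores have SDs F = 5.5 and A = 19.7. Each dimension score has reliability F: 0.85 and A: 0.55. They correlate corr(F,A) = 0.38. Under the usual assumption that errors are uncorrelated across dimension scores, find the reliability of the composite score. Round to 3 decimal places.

Var(F+A) = 5.5² + 19.7² + 2·[5.5·19.7·0.38] = 418.34 + 82.346 = 500.686.
With uncorrelated errors the cross-covariances are all true-score covariance, so they carry over unchanged; only the diagonal terms shrink to ρᵢσᵢ².
True-score variance = [5.5²·0.85 + 19.7²·0.55] + 82.346 = 239.162 + 82.346 = 321.508.
Reliability = 321.508 / 500.686 = 0.642.

0.642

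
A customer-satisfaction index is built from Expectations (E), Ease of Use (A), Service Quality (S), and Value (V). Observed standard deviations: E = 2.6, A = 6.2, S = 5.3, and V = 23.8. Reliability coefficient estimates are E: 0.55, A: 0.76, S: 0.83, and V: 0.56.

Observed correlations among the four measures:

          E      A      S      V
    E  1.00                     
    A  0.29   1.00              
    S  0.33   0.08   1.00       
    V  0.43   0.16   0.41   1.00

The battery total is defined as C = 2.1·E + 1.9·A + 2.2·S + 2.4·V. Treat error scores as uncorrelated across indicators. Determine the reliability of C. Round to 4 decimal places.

Var(C) = 2.1²·2.6² + 1.9²·6.2² + 2.2²·5.3² + 2.4²·23.8² + 2·[3.99·2.6·6.2·0.29 + 4.62·2.6·5.3·0.33 + 5.04·2.6·23.8·0.43 + 4.18·6.2·5.3·0.08 + 4.56·6.2·23.8·0.16 + 5.28·5.3·23.8·0.41] = 3567.23 + 1130.97 = 4698.2.
Because errors are independent across components, Cov(Tᵢ,Tⱼ) = Cov(Xᵢ,Xⱼ); the off-diagonal part of the true-score variance is the same as above.
True-score variance = [2.1²·2.6²·0.55 + 1.9²·6.2²·0.76 + 2.2²·5.3²·0.83 + 2.4²·23.8²·0.56] + 1130.97 = 2061.81 + 1130.97 = 3192.78.
Reliability = 3192.78 / 4698.2 = 0.6796.

0.6796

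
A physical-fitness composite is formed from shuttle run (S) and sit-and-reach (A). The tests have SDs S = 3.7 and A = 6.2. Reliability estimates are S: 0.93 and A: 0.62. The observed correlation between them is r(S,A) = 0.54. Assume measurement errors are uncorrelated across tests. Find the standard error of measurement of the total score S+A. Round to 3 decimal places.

3.945

Var(total) = 52.13 + 24.7752 = 76.9052.
True-score variance = 36.5645 + 24.7752 = 61.3397, so reliability = 0.7976.
Error variance = 76.9052 − 61.3397 = 15.5655; SEM = √15.5655 = 3.945.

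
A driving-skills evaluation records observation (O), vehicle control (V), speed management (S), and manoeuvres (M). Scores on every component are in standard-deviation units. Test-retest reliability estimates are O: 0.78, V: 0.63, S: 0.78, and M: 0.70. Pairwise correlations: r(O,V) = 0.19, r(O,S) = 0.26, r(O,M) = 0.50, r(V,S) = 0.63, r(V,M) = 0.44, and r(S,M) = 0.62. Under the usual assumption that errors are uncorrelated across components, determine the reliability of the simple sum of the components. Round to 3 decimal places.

0.880

Var(O+V+S+M) = 4 + 2·[0.19 + 0.26 + 0.50 + 0.63 + 0.44 + 0.62] = 4 + 5.28 = 9.28.
Under uncorrelated errors the observed covariances equal the true-score covariances, so only the own-variance terms attenuate.
True-score variance = [0.78 + 0.63 + 0.78 + 0.70] + 5.28 = 2.89 + 5.28 = 8.17.
Reliability = 8.17 / 9.28 = 0.880.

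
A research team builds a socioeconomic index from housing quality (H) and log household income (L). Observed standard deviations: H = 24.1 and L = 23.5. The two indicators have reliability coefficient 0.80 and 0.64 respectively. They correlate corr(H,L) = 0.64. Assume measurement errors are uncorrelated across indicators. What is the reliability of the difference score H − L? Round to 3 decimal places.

Var(H−L) = 24.1² + 23.5² − 2·24.1·23.5·0.64 = 1133.06 − 724.928 = 408.132.
With uncorrelated errors the cross-covariances are all true-score covariance, so they carry over unchanged; only the diagonal terms shrink to ρᵢσᵢ².
True-score variance = [24.1²·0.80 + 23.5²·0.64] − 724.928 = 818.088 − 724.928 = 93.16.
Reliability = 93.16 / 408.132 = 0.228.

0.228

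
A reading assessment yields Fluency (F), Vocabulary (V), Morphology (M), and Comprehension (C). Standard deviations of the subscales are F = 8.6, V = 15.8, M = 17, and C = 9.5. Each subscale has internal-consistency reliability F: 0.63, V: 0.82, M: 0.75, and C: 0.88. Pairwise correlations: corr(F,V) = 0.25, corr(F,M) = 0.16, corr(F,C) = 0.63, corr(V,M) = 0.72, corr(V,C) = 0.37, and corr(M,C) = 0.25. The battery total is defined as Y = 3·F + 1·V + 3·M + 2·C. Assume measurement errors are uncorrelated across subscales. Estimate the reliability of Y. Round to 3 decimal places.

Var(Y) = 3²·8.6² + 15.8² + 3²·17² + 2²·9.5² + 2·[3·8.6·15.8·0.25 + 9·8.6·17·0.16 + 6·8.6·9.5·0.63 + 3·15.8·17·0.72 + 2·15.8·9.5·0.37 + 6·17·9.5·0.25] = 3877.28 + 3109.53 = 6986.81.
Under uncorrelated errors the observed covariances equal the true-score covariances, so only the own-variance terms attenuate.
True-score variance = [3²·8.6²·0.63 + 15.8²·0.82 + 3²·17²·0.75 + 2²·9.5²·0.88] + 3109.53 = 2892.49 + 3109.53 = 6002.02.
Reliability = 6002.02 / 6986.81 = 0.859.

0.859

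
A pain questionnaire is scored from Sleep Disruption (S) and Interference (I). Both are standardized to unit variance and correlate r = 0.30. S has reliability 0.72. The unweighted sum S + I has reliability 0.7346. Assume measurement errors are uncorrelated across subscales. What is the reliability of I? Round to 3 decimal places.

0.590

Var(S+I) = 2 + 2·0.30 = 2.600.
True-score variance = ρ_S + ρ_I + 2·0.30, so 0.7346 = (0.72 + ρ_I + 0.60) / 2.600.
ρ_I = 0.7346·2.600 − 0.72 − 0.60 = 0.590.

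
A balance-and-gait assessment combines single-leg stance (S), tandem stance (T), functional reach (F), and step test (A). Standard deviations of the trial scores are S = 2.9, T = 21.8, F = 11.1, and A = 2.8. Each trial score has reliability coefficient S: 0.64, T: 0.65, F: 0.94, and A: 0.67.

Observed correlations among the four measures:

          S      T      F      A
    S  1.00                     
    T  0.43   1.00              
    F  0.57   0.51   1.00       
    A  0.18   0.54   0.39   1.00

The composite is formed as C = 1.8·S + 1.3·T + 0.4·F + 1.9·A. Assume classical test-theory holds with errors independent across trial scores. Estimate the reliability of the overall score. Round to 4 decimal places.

0.7770

Var(C) = 1.8²·2.9² + 1.3²·21.8² + 0.4²·11.1² + 1.9²·2.8² + 2·[2.34·2.9·21.8·0.43 + 0.72·2.9·11.1·0.57 + 3.42·2.9·2.8·0.18 + 0.52·21.8·11.1·0.51 + 2.47·21.8·2.8·0.54 + 0.76·11.1·2.8·0.39] = 878.42 + 473.244 = 1351.66.
Because errors are independent across components, Cov(Tᵢ,Tⱼ) = Cov(Xᵢ,Xⱼ); the off-diagonal part of the true-score variance is the same as above.
True-score variance = [1.8²·2.9²·0.64 + 1.3²·21.8²·0.65 + 0.4²·11.1²·0.94 + 1.9²·2.8²·0.67] + 473.244 = 576.984 + 473.244 = 1050.23.
Reliability = 1050.23 / 1351.66 = 0.7770.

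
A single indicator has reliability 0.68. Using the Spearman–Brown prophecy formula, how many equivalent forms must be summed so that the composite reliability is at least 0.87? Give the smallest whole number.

4

k ≥ ρ*(1−ρ₁)/(ρ₁(1−ρ*)) = 0.87·0.32 / (0.68·0.13) = 3.149.
Smallest integer k = 4.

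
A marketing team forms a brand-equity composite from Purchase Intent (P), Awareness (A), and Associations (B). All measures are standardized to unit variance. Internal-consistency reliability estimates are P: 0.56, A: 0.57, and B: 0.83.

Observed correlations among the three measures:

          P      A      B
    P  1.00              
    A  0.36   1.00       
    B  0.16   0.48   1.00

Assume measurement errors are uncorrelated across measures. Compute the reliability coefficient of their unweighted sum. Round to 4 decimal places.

0.7920

Var(P+A+B) = 3 + 2·[0.36 + 0.16 + 0.48] = 3 + 2 = 5.
Because errors are independent across components, Cov(Tᵢ,Tⱼ) = Cov(Xᵢ,Xⱼ); the off-diagonal part of the true-score variance is the same as above.
True-score variance = [0.56 + 0.57 + 0.83] + 2 = 1.96 + 2 = 3.96.
Reliability = 3.96 / 5 = 0.7920.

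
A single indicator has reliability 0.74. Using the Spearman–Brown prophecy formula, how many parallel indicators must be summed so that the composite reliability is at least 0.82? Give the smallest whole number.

2

k ≥ ρ*(1−ρ₁)/(ρ₁(1−ρ*)) = 0.82·0.26 / (0.74·0.18) = 1.601.
Smallest integer k = 2.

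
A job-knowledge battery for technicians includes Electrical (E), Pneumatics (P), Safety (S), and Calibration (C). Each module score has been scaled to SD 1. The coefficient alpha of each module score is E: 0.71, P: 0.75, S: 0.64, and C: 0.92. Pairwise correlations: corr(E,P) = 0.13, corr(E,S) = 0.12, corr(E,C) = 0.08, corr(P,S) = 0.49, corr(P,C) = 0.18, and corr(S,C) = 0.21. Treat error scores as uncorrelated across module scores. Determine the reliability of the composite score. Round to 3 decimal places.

0.847

Var(E+P+S+C) = 4 + 2·[0.13 + 0.12 + 0.08 + 0.49 + 0.18 + 0.21] = 4 + 2.42 = 6.42.
With uncorrelated errors the cross-covariances are all true-score covariance, so they carry over unchanged; only the diagonal terms shrink to ρᵢσᵢ².
True-score variance = [0.71 + 0.75 + 0.64 + 0.92] + 2.42 = 3.02 + 2.42 = 5.44.
Reliability = 5.44 / 6.42 = 0.847.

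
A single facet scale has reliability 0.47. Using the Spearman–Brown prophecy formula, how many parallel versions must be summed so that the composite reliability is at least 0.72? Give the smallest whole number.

k ≥ ρ*(1−ρ₁)/(ρ₁(1−ρ*)) = 0.72·0.53 / (0.47·0.28) = 2.900.
Smallest integer k = 3.

3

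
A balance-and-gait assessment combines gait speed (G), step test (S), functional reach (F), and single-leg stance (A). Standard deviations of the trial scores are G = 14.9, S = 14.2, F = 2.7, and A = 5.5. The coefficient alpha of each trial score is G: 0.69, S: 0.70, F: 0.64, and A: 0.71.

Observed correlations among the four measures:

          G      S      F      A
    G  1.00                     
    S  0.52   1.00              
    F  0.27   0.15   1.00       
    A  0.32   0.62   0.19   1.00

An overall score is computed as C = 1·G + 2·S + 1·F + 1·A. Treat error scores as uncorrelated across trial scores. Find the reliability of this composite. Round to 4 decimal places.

0.8213

Var(C) = 14.9² + 2²·14.2² + 2.7² + 5.5² + 2·[2·14.9·14.2·0.52 + 14.9·2.7·0.27 + 14.9·5.5·0.32 + 2·14.2·2.7·0.15 + 2·14.2·5.5·0.62 + 2.7·5.5·0.19] = 1066.11 + 736.594 = 1802.7.
Because errors are independent across components, Cov(Tᵢ,Tⱼ) = Cov(Xᵢ,Xⱼ); the off-diagonal part of the true-score variance is the same as above.
True-score variance = [14.9²·0.69 + 2²·14.2²·0.70 + 2.7²·0.64 + 5.5²·0.71] + 736.594 = 743.922 + 736.594 = 1480.52.
Reliability = 1480.52 / 1802.7 = 0.8213.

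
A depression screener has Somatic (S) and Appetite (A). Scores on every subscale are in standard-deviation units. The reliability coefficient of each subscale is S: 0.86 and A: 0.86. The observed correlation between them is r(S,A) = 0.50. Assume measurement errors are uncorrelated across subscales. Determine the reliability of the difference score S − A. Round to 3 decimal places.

0.720

Var(S−A) = 1 + 1 − 2·0.50 = 2 − 1 = 1.
With uncorrelated errors the cross-covariances are all true-score covariance, so they carry over unchanged; only the diagonal terms shrink to ρᵢσᵢ².
True-score variance = [0.86 + 0.86] − 1 = 1.72 − 1 = 0.72.
Reliability = 0.72 / 1 = 0.720.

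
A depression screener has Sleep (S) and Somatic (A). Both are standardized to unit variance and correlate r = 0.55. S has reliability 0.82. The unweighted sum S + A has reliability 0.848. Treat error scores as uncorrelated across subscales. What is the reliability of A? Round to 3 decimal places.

0.709

Var(S+A) = 2 + 2·0.55 = 3.100.
True-score variance = ρ_S + ρ_A + 2·0.55, so 0.848 = (0.82 + ρ_A + 1.10) / 3.100.
ρ_A = 0.848·3.100 − 0.82 − 1.10 = 0.709.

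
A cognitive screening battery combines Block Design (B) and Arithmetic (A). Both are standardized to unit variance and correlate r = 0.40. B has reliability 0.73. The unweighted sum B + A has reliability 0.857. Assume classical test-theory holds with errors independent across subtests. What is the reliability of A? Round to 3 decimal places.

Var(B+A) = 2 + 2·0.40 = 2.800.
True-score variance = ρ_B + ρ_A + 2·0.40, so 0.857 = (0.73 + ρ_A + 0.80) / 2.800.
ρ_A = 0.857·2.800 − 0.73 − 0.80 = 0.870.

0.870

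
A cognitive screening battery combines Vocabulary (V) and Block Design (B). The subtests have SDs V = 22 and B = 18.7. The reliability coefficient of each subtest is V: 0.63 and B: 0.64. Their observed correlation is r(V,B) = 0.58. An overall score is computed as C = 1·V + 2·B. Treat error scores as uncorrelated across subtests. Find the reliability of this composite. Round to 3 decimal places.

Var(C) = 22² + 2²·18.7² + 2·[2·22·18.7·0.58] = 1882.76 + 954.448 = 2837.21.
Because errors are independent across components, Cov(Tᵢ,Tⱼ) = Cov(Xᵢ,Xⱼ); the off-diagonal part of the true-score variance is the same as above.
True-score variance = [22²·0.63 + 2²·18.7²·0.64] + 954.448 = 1200.13 + 954.448 = 2154.57.
Reliability = 2154.57 / 2837.21 = 0.759.

0.759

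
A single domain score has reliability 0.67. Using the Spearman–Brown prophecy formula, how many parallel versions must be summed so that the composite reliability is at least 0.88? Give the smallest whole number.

4

k ≥ ρ*(1−ρ₁)/(ρ₁(1−ρ*)) = 0.88·0.33 / (0.67·0.12) = 3.612.
Smallest integer k = 4.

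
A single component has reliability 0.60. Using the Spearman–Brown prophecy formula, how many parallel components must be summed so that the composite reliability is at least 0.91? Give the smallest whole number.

k ≥ ρ*(1−ρ₁)/(ρ₁(1−ρ*)) = 0.91·0.40 / (0.60·0.09) = 6.741.
Smallest integer k = 7.

7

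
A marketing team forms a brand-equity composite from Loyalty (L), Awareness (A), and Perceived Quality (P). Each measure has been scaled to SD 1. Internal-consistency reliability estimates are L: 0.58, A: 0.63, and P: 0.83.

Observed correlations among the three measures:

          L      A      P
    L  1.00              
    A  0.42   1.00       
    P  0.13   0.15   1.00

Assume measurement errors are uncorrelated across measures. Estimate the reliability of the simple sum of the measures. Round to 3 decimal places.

Var(L+A+P) = 3 + 2·[0.42 + 0.13 + 0.15] = 3 + 1.4 = 4.4.
Because errors are independent across components, Cov(Tᵢ,Tⱼ) = Cov(Xᵢ,Xⱼ); the off-diagonal part of the true-score variance is the same as above.
True-score variance = [0.58 + 0.63 + 0.83] + 1.4 = 2.04 + 1.4 = 3.44.
Reliability = 3.44 / 4.4 = 0.782.

0.782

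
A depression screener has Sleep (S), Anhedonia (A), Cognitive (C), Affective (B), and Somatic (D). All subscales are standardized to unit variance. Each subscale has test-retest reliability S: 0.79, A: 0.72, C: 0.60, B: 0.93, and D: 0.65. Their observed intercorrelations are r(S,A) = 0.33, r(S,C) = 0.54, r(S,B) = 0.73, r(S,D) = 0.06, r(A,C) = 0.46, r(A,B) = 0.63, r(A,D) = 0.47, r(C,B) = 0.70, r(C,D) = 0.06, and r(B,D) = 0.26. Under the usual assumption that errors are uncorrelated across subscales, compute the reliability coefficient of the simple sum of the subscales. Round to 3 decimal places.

0.903

Var(S+A+C+B+D) = 5 + 2·[0.33 + 0.54 + 0.73 + 0.06 + 0.46 + 0.63 + 0.47 + 0.70 + 0.06 + 0.26] = 5 + 8.48 = 13.48.
With uncorrelated errors the cross-covariances are all true-score covariance, so they carry over unchanged; only the diagonal terms shrink to ρᵢσᵢ².
True-score variance = [0.79 + 0.72 + 0.60 + 0.93 + 0.65] + 8.48 = 3.69 + 8.48 = 12.17.
Reliability = 12.17 / 13.48 = 0.903.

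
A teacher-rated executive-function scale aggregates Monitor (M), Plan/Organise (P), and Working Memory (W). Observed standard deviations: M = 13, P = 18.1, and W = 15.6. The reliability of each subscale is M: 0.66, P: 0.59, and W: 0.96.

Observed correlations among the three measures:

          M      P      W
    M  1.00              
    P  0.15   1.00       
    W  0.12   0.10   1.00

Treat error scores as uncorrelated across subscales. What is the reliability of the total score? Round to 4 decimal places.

Var(M+P+W) = 13² + 18.1² + 15.6² + 2·[13·18.1·0.15 + 13·15.6·0.12 + 18.1·15.6·0.10] = 739.97 + 175.734 = 915.704.
Under uncorrelated errors the observed covariances equal the true-score covariances, so only the own-variance terms attenuate.
True-score variance = [13²·0.66 + 18.1²·0.59 + 15.6²·0.96] + 175.734 = 538.456 + 175.734 = 714.19.
Reliability = 714.19 / 915.704 = 0.7799.

0.7799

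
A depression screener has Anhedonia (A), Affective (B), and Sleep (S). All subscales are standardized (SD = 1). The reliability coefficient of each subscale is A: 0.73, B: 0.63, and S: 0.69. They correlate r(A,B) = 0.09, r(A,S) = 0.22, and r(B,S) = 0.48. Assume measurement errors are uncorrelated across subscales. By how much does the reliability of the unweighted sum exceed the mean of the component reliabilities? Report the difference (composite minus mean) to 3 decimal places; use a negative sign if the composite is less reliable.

Var(sum) = 3 + 1.58 = 4.58; true-score variance = 2.05 + 1.58 = 3.63; composite reliability = 0.7926.
Mean component reliability = 0.6833.
Difference = 0.7926 − 0.6833 = 0.109.

0.109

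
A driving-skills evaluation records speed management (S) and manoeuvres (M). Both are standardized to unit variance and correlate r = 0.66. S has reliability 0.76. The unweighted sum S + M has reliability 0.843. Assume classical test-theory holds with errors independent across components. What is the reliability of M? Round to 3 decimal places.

Var(S+M) = 2 + 2·0.66 = 3.320.
True-score variance = ρ_S + ρ_M + 2·0.66, so 0.843 = (0.76 + ρ_M + 1.32) / 3.320.
ρ_M = 0.843·3.320 − 0.76 − 1.32 = 0.719.

0.719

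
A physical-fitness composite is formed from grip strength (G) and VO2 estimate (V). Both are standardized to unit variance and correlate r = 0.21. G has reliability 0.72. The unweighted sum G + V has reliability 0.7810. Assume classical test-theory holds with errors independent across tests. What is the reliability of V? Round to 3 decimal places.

Var(G+V) = 2 + 2·0.21 = 2.420.
True-score variance = ρ_G + ρ_V + 2·0.21, so 0.7810 = (0.72 + ρ_V + 0.42) / 2.420.
ρ_V = 0.7810·2.420 − 0.72 − 0.42 = 0.750.

0.750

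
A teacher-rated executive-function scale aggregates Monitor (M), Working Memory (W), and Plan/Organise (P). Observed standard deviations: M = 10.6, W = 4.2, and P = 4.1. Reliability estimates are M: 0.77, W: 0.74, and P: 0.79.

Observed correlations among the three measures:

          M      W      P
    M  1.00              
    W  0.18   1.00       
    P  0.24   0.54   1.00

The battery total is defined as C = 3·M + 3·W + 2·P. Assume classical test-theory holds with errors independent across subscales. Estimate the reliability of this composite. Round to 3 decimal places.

0.822

Var(C) = 3²·10.6² + 3²·4.2² + 2²·4.1² + 2·[9·10.6·4.2·0.18 + 6·10.6·4.1·0.24 + 6·4.2·4.1·0.54] = 1237.24 + 380.995 = 1618.24.
Because errors are independent across components, Cov(Tᵢ,Tⱼ) = Cov(Xᵢ,Xⱼ); the off-diagonal part of the true-score variance is the same as above.
True-score variance = [3²·10.6²·0.77 + 3²·4.2²·0.74 + 2²·4.1²·0.79] + 380.995 = 949.257 + 380.995 = 1330.25.
Reliability = 1330.25 / 1618.24 = 0.822.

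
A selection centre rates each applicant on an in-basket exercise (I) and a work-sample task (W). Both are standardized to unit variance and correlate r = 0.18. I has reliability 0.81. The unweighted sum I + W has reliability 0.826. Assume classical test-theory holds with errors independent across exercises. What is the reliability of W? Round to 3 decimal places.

Var(I+W) = 2 + 2·0.18 = 2.360.
True-score variance = ρ_I + ρ_W + 2·0.18, so 0.826 = (0.81 + ρ_W + 0.36) / 2.360.
ρ_W = 0.826·2.360 − 0.81 − 0.36 = 0.779.

0.779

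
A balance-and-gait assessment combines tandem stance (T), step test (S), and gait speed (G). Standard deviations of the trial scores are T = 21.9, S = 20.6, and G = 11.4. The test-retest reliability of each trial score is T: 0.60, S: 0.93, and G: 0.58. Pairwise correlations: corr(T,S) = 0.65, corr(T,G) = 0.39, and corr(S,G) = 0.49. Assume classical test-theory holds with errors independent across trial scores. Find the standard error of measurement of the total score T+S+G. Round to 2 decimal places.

Var(total) = 1033.93 + 1011.36 = 2045.29.
True-score variance = 757.798 + 1011.36 = 1769.16, so reliability = 0.8650.
Error variance = 2045.29 − 1769.16 = 276.132; SEM = √276.132 = 16.62.

16.62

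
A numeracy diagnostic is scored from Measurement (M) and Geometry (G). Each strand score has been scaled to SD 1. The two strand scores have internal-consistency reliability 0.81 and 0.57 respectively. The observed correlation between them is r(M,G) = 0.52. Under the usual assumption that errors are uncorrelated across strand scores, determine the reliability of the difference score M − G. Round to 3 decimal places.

Var(M−G) = 1 + 1 − 2·0.52 = 2 − 1.04 = 0.96.
Under uncorrelated errors the observed covariances equal the true-score covariances, so only the own-variance terms attenuate.
True-score variance = [0.81 + 0.57] − 1.04 = 1.38 − 1.04 = 0.34.
Reliability = 0.34 / 0.96 = 0.354.

0.354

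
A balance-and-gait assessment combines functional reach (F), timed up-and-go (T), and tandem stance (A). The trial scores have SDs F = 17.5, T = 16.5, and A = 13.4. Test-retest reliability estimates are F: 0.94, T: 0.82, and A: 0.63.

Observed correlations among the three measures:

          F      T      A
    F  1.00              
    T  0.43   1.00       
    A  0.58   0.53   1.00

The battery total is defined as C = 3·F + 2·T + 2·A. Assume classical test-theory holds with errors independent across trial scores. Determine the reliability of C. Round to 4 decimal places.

0.9273

Var(C) = 3²·17.5² + 2²·16.5² + 2²·13.4² + 2·[6·17.5·16.5·0.43 + 6·17.5·13.4·0.58 + 4·16.5·13.4·0.53] = 4563.49 + 4059.53 = 8623.02.
With uncorrelated errors the cross-covariances are all true-score covariance, so they carry over unchanged; only the diagonal terms shrink to ρᵢσᵢ².
True-score variance = [3²·17.5²·0.94 + 2²·16.5²·0.82 + 2²·13.4²·0.63] + 4059.53 = 3936.35 + 4059.53 = 7995.88.
Reliability = 7995.88 / 8623.02 = 0.9273.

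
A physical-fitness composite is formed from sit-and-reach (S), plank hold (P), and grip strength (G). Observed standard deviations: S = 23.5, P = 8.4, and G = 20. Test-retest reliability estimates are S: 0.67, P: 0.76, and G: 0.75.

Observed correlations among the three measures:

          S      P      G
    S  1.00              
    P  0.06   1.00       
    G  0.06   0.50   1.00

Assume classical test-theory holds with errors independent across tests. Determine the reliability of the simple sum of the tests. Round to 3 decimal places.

Var(S+P+G) = 23.5² + 8.4² + 20² + 2·[23.5·8.4·0.06 + 23.5·20·0.06 + 8.4·20·0.50] = 1022.81 + 248.088 = 1270.9.
Under uncorrelated errors the observed covariances equal the true-score covariances, so only the own-variance terms attenuate.
True-score variance = [23.5²·0.67 + 8.4²·0.76 + 20²·0.75] + 248.088 = 723.633 + 248.088 = 971.721.
Reliability = 971.721 / 1270.9 = 0.765.

0.765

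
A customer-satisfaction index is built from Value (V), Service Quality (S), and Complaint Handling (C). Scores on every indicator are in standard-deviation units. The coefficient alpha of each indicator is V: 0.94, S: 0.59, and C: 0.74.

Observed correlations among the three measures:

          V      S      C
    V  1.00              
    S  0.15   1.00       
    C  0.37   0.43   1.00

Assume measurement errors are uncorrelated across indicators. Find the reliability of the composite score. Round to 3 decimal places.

0.851

Var(V+S+C) = 3 + 2·[0.15 + 0.37 + 0.43] = 3 + 1.9 = 4.9.
Under uncorrelated errors the observed covariances equal the true-score covariances, so only the own-variance terms attenuate.
True-score variance = [0.94 + 0.59 + 0.74] + 1.9 = 2.27 + 1.9 = 4.17.
Reliability = 4.17 / 4.9 = 0.851.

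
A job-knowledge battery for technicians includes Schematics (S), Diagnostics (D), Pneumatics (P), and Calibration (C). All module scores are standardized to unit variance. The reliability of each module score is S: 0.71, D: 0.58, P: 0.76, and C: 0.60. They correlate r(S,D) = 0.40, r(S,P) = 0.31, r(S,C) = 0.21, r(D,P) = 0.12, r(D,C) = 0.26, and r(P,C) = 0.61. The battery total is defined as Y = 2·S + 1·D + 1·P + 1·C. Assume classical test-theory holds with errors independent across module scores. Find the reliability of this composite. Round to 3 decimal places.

Var(Y) = 2² + 1 + 1 + 1 + 2·[2·0.40 + 2·0.31 + 2·0.21 + 0.12 + 0.26 + 0.61] = 7 + 5.66 = 12.66.
Because errors are independent across components, Cov(Tᵢ,Tⱼ) = Cov(Xᵢ,Xⱼ); the off-diagonal part of the true-score variance is the same as above.
True-score variance = [2²·0.71 + 0.58 + 0.76 + 0.60] + 5.66 = 4.78 + 5.66 = 10.44.
Reliability = 10.44 / 12.66 = 0.825.

0.825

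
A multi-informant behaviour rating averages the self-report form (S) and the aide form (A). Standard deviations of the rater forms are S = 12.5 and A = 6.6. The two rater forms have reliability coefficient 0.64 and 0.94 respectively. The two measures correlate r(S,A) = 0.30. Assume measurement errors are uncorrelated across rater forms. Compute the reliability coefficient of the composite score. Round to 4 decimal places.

0.7639

Var(S+A) = 12.5² + 6.6² + 2·[12.5·6.6·0.30] = 199.81 + 49.5 = 249.31.
Under uncorrelated errors the observed covariances equal the true-score covariances, so only the own-variance terms attenuate.
True-score variance = [12.5²·0.64 + 6.6²·0.94] + 49.5 = 140.946 + 49.5 = 190.446.
Reliability = 190.446 / 249.31 = 0.7639.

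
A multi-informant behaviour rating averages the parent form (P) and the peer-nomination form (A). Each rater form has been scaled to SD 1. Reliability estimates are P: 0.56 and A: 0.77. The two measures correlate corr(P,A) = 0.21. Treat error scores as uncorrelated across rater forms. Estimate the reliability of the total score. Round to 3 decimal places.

0.723

Var(P+A) = 2 + 2·[0.21] = 2 + 0.42 = 2.42.
With uncorrelated errors the cross-covariances are all true-score covariance, so they carry over unchanged; only the diagonal terms shrink to ρᵢσᵢ².
True-score variance = [0.56 + 0.77] + 0.42 = 1.33 + 0.42 = 1.75.
Reliability = 1.75 / 2.42 = 0.723.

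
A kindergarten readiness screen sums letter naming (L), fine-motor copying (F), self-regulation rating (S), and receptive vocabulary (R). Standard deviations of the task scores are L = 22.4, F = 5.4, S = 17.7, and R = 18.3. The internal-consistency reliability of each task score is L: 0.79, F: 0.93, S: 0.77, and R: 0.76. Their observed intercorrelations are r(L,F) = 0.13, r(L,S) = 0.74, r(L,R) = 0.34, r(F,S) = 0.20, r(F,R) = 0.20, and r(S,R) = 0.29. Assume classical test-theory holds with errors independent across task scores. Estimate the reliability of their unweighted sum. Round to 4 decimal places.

0.8890

Var(L+F+S+R) = 22.4² + 5.4² + 17.7² + 18.3² + 2·[22.4·5.4·0.13 + 22.4·17.7·0.74 + 22.4·18.3·0.34 + 5.4·17.7·0.20 + 5.4·18.3·0.20 + 17.7·18.3·0.29] = 1179.1 + 1162.61 = 2341.71.
Under uncorrelated errors the observed covariances equal the true-score covariances, so only the own-variance terms attenuate.
True-score variance = [22.4²·0.79 + 5.4²·0.93 + 17.7²·0.77 + 18.3²·0.76] + 1162.61 = 919.259 + 1162.61 = 2081.87.
Reliability = 2081.87 / 2341.71 = 0.8890.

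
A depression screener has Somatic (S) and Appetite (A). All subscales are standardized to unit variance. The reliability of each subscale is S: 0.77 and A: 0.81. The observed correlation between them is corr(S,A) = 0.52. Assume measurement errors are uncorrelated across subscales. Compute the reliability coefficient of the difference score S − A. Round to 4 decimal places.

Var(S−A) = 1 + 1 − 2·0.52 = 2 − 1.04 = 0.96.
Because errors are independent across components, Cov(Tᵢ,Tⱼ) = Cov(Xᵢ,Xⱼ); the off-diagonal part of the true-score variance is the same as above.
True-score variance = [0.77 + 0.81] − 1.04 = 1.58 − 1.04 = 0.54.
Reliability = 0.54 / 0.96 = 0.5625.

0.5625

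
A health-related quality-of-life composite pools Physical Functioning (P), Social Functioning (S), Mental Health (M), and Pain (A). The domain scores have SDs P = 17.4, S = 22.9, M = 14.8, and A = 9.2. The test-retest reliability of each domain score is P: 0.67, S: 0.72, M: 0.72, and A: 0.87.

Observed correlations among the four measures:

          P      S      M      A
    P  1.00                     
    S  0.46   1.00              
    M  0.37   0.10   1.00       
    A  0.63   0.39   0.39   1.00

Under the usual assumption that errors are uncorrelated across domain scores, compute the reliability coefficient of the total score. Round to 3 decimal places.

Var(P+S+M+A) = 17.4² + 22.9² + 14.8² + 9.2² + 2·[17.4·22.9·0.46 + 17.4·14.8·0.37 + 17.4·9.2·0.63 + 22.9·14.8·0.10 + 22.9·9.2·0.39 + 14.8·9.2·0.39] = 1130.85 + 1097.17 = 2228.02.
Because errors are independent across components, Cov(Tᵢ,Tⱼ) = Cov(Xᵢ,Xⱼ); the off-diagonal part of the true-score variance is the same as above.
True-score variance = [17.4²·0.67 + 22.9²·0.72 + 14.8²·0.72 + 9.2²·0.87] + 1097.17 = 811.77 + 1097.17 = 1908.94.
Reliability = 1908.94 / 2228.02 = 0.857.

0.857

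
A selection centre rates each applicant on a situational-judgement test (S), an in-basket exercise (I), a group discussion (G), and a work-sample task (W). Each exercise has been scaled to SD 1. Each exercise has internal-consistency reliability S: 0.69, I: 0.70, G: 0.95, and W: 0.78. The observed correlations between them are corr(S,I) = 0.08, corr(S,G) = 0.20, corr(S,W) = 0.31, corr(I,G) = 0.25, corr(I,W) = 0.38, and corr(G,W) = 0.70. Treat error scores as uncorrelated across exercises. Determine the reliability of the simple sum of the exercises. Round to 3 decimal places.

0.888

Var(S+I+G+W) = 4 + 2·[0.08 + 0.20 + 0.31 + 0.25 + 0.38 + 0.70] = 4 + 3.84 = 7.84.
With uncorrelated errors the cross-covariances are all true-score covariance, so they carry over unchanged; only the diagonal terms shrink to ρᵢσᵢ².
True-score variance = [0.69 + 0.70 + 0.95 + 0.78] + 3.84 = 3.12 + 3.84 = 6.96.
Reliability = 6.96 / 7.84 = 0.888.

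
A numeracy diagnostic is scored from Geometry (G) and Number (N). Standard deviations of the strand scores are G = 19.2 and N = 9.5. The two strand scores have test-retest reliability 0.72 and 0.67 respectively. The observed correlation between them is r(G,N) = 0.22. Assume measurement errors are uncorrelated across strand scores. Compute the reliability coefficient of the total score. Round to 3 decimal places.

0.753

Var(G+N) = 19.2² + 9.5² + 2·[19.2·9.5·0.22] = 458.89 + 80.256 = 539.146.
With uncorrelated errors the cross-covariances are all true-score covariance, so they carry over unchanged; only the diagonal terms shrink to ρᵢσᵢ².
True-score variance = [19.2²·0.72 + 9.5²·0.67] + 80.256 = 325.888 + 80.256 = 406.144.
Reliability = 406.144 / 539.146 = 0.753.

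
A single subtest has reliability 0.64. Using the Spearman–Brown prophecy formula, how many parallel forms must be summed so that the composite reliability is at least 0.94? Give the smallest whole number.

9

k ≥ ρ*(1−ρ₁)/(ρ₁(1−ρ*)) = 0.94·0.36 / (0.64·0.06) = 8.812.
Smallest integer k = 9.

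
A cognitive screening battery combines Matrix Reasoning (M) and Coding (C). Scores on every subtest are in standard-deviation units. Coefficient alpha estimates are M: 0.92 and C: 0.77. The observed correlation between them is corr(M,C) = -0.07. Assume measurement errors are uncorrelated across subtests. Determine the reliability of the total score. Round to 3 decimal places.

Var(M+C) = 2 + 2·[(-0.07)] = 2 − 0.14 = 1.86.
With uncorrelated errors the cross-covariances are all true-score covariance, so they carry over unchanged; only the diagonal terms shrink to ρᵢσᵢ².
True-score variance = [0.92 + 0.77] − 0.14 = 1.69 − 0.14 = 1.55.
Reliability = 1.55 / 1.86 = 0.833.

0.833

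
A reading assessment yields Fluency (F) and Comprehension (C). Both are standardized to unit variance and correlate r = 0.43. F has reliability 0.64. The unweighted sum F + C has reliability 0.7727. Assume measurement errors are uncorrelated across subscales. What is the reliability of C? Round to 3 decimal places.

0.710

Var(F+C) = 2 + 2·0.43 = 2.860.
True-score variance = ρ_F + ρ_C + 2·0.43, so 0.7727 = (0.64 + ρ_C + 0.86) / 2.860.
ρ_C = 0.7727·2.860 − 0.64 − 0.86 = 0.710.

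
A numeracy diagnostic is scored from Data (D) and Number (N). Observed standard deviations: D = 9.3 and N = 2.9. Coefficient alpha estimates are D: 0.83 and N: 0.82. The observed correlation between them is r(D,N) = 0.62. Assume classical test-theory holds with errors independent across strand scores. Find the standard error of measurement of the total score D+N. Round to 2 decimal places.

Var(total) = 94.9 + 33.4428 = 128.343.
True-score variance = 78.6829 + 33.4428 = 112.126, so reliability = 0.8736.
Error variance = 128.343 − 112.126 = 16.2171; SEM = √16.2171 = 4.03.

4.03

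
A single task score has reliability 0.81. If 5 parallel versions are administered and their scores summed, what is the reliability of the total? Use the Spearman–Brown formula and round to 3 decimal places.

0.955

ρ_k = kρ / (1 + (k−1)ρ) = 5·0.81 / (1 + 4·0.81) = 4.050 / 4.240 = 0.955.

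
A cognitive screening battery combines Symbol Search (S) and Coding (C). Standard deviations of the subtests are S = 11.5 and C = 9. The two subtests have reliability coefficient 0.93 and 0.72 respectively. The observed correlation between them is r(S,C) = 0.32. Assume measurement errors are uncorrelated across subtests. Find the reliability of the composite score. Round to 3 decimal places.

0.886

Var(S+C) = 11.5² + 9² + 2·[11.5·9·0.32] = 213.25 + 66.24 = 279.49.
With uncorrelated errors the cross-covariances are all true-score covariance, so they carry over unchanged; only the diagonal terms shrink to ρᵢσᵢ².
True-score variance = [11.5²·0.93 + 9²·0.72] + 66.24 = 181.312 + 66.24 = 247.553.
Reliability = 247.553 / 279.49 = 0.886.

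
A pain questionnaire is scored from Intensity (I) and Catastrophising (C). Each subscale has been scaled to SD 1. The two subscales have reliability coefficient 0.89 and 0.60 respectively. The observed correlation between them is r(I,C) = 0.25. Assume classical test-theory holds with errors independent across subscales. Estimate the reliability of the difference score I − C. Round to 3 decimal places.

0.660

Var(I−C) = 1 + 1 − 2·0.25 = 2 − 0.5 = 1.5.
Under uncorrelated errors the observed covariances equal the true-score covariances, so only the own-variance terms attenuate.
True-score variance = [0.89 + 0.60] − 0.5 = 1.49 − 0.5 = 0.99.
Reliability = 0.99 / 1.5 = 0.660.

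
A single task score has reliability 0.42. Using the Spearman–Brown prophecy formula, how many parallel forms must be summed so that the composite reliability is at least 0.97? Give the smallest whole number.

45

k ≥ ρ*(1−ρ₁)/(ρ₁(1−ρ*)) = 0.97·0.58 / (0.42·0.03) = 44.651.
Smallest integer k = 45.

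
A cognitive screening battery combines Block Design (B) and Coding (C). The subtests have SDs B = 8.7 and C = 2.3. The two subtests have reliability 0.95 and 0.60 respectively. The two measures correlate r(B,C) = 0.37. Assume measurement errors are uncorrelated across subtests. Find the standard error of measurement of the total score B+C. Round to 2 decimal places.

2.43

Var(total) = 80.98 + 14.8074 = 95.7874.
True-score variance = 75.0795 + 14.8074 = 89.8869, so reliability = 0.9384.
Error variance = 95.7874 − 89.8869 = 5.9005; SEM = √5.9005 = 2.43.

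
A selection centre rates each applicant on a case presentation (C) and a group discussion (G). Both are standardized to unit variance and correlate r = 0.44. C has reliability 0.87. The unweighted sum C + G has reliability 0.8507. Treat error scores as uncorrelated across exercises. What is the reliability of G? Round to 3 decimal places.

0.700

Var(C+G) = 2 + 2·0.44 = 2.880.
True-score variance = ρ_C + ρ_G + 2·0.44, so 0.8507 = (0.87 + ρ_G + 0.88) / 2.880.
ρ_G = 0.8507·2.880 − 0.87 − 0.88 = 0.700.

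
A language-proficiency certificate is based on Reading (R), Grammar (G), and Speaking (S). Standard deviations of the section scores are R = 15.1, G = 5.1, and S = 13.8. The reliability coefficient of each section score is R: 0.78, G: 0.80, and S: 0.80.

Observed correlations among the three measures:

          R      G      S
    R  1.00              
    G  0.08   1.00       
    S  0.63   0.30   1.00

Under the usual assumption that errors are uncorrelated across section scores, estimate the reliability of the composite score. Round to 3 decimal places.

Var(R+G+S) = 15.1² + 5.1² + 13.8² + 2·[15.1·5.1·0.08 + 15.1·13.8·0.63 + 5.1·13.8·0.30] = 444.46 + 317.108 = 761.568.
Under uncorrelated errors the observed covariances equal the true-score covariances, so only the own-variance terms attenuate.
True-score variance = [15.1²·0.78 + 5.1²·0.80 + 13.8²·0.80] + 317.108 = 351.008 + 317.108 = 668.116.
Reliability = 668.116 / 761.568 = 0.877.

0.877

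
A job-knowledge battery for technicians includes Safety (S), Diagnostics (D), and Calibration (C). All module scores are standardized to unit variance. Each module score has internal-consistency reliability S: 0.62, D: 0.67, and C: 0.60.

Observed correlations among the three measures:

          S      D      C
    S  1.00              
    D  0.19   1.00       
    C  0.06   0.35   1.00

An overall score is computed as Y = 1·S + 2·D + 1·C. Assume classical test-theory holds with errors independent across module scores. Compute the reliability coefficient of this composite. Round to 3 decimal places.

Var(Y) = 1 + 2² + 1 + 2·[2·0.19 + 0.06 + 2·0.35] = 6 + 2.28 = 8.28.
Because errors are independent across components, Cov(Tᵢ,Tⱼ) = Cov(Xᵢ,Xⱼ); the off-diagonal part of the true-score variance is the same as above.
True-score variance = [0.62 + 2²·0.67 + 0.60] + 2.28 = 3.9 + 2.28 = 6.18.
Reliability = 6.18 / 8.28 = 0.746.

0.746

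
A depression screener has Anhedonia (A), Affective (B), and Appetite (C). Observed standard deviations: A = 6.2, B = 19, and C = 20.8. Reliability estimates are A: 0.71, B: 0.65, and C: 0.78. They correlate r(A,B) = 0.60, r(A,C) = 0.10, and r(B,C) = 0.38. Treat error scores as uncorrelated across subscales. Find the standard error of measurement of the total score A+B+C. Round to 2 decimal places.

Var(total) = 832.08 + 467.504 = 1299.58.
True-score variance = 599.402 + 467.504 = 1066.91, so reliability = 0.8210.
Error variance = 1299.58 − 1066.91 = 232.678; SEM = √232.678 = 15.25.

15.25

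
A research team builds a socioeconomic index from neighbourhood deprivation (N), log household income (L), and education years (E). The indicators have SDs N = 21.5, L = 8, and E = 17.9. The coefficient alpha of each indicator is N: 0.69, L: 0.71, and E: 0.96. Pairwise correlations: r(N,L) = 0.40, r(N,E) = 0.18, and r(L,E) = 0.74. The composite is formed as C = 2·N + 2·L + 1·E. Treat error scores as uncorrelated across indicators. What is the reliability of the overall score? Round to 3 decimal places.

0.820

Var(C) = 2²·21.5² + 2²·8² + 17.9² + 2·[4·21.5·8·0.40 + 2·21.5·17.9·0.18 + 2·8·17.9·0.74] = 2425.41 + 1251.36 = 3676.77.
With uncorrelated errors the cross-covariances are all true-score covariance, so they carry over unchanged; only the diagonal terms shrink to ρᵢσᵢ².
True-score variance = [2²·21.5²·0.69 + 2²·8²·0.71 + 17.9²·0.96] + 1251.36 = 1765.16 + 1251.36 = 3016.53.
Reliability = 3016.53 / 3676.77 = 0.820.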